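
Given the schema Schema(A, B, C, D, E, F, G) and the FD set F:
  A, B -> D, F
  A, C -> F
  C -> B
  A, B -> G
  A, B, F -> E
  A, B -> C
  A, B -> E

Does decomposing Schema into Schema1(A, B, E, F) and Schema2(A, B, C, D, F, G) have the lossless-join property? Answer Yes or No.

Yes

The shared attributes are {A, B, F} and {A, B, F}⁺ = {A, B, C, D, E, F, G}.
Since Schema1 ⊆ {A, B, C, D, E, F, G}, the intersection is a superkey of Schema1; the decomposition is lossless.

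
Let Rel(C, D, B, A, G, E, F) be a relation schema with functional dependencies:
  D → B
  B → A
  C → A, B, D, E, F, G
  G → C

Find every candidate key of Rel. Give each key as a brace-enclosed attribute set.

{C}⁺ = {A, B, C, D, E, F, G} — all of the relation — so {C} is a candidate key.
{G}⁺ = {A, B, C, D, E, F, G} — all of the relation — so {G} is a candidate key.
Any other superkey properly contains one of these, so there are no further candidate keys.

{C}, {G}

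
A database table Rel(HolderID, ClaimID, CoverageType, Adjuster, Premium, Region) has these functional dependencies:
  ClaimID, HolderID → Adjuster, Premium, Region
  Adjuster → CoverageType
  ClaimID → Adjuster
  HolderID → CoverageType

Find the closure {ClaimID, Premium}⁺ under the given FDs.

{Adjuster, ClaimID, CoverageType, Premium}

Start with {ClaimID, Premium}.
ClaimID → Adjuster applies; add {Adjuster} → now {Adjuster, ClaimID, Premium}.
Adjuster → CoverageType applies; add {CoverageType} → now {Adjuster, ClaimID, CoverageType, Premium}.
No further FD applies.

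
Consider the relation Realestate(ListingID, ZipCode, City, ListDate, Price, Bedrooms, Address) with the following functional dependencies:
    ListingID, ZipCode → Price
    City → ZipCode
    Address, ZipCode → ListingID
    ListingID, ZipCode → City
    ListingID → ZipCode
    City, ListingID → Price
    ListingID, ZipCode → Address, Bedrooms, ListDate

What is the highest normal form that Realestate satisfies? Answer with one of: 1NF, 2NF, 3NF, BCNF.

3NF

Candidate keys: {Address, City}, {Address, ZipCode}, {ListingID}. Prime attributes: {Address, City, ListingID, ZipCode}.
City → ZipCode: {City}⁺ = {City, ZipCode}, which is not all of the attributes, so the left side is not a superkey — BCNF is violated.
But every attribute on its right side ({ZipCode}) is prime, and the same holds for every other non-superkey FD, so 3NF still holds.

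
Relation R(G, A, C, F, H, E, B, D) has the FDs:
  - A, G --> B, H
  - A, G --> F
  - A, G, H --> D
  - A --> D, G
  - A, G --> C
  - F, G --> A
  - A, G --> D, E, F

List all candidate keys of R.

{A}, {F, G}

Closure of {A} is {A, B, C, D, E, F, G, H}, the whole schema; {A} is a candidate key.
Closure of {F, G} is {A, B, C, D, E, F, G, H}, the whole schema; {F, G} is a candidate key.
No proper subset of any of these is a key, and no other minimal superkey exists.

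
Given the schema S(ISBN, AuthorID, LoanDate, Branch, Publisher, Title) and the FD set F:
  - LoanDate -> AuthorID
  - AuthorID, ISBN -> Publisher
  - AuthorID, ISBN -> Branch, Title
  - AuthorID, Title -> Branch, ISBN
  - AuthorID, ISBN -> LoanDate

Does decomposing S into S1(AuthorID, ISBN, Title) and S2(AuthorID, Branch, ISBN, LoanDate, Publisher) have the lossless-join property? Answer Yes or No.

Yes

S1 ∩ S2 = {AuthorID, ISBN}; its closure under F is {AuthorID, Branch, ISBN, LoanDate, Publisher, Title}.
Since S1 ⊆ {AuthorID, Branch, ISBN, LoanDate, Publisher, Title}, the intersection is a superkey of S1; the decomposition is lossless.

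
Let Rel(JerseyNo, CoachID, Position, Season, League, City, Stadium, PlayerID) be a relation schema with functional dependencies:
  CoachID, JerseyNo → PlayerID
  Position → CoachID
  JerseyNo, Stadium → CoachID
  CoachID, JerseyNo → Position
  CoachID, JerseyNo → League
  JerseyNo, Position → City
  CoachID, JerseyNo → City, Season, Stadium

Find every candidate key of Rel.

Attributes never on any right-hand side: {JerseyNo} — every candidate key must contain it.
{CoachID, JerseyNo} is a candidate key since {CoachID, JerseyNo}⁺ = {City, CoachID, JerseyNo, League, PlayerID, Position, Season, Stadium} covers every attribute.
{JerseyNo, Position} is a candidate key since {JerseyNo, Position}⁺ = {City, CoachID, JerseyNo, League, PlayerID, Position, Season, Stadium} covers every attribute.
{JerseyNo, Stadium} is a candidate key since {JerseyNo, Stadium}⁺ = {City, CoachID, JerseyNo, League, PlayerID, Position, Season, Stadium} covers every attribute.
These are minimal and exhaustive — every other superkey contains one of them.

{CoachID, JerseyNo}, {JerseyNo, Position}, {JerseyNo, Stadium}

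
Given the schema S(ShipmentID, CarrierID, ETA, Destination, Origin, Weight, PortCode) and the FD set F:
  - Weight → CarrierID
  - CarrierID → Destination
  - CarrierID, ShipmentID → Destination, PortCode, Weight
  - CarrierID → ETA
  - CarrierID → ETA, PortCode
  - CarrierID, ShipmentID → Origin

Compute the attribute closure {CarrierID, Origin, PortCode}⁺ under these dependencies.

Start with {CarrierID, Origin, PortCode}.
CarrierID → Destination applies; add {Destination} → now {CarrierID, Destination, Origin, PortCode}.
CarrierID → ETA applies; add {ETA} → now {CarrierID, Destination, ETA, Origin, PortCode}.
No further FD applies.

{CarrierID, Destination, ETA, Origin, PortCode}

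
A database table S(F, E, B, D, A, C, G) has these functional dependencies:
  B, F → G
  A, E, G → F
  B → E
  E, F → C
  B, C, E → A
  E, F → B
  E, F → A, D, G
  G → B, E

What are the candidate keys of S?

Closure of {A, G} is {A, B, C, D, E, F, G}, the whole schema; {A, G} is a candidate key.
Closure of {B, F} is {A, B, C, D, E, F, G}, the whole schema; {B, F} is a candidate key.
Closure of {C, G} is {A, B, C, D, E, F, G}, the whole schema; {C, G} is a candidate key.
Closure of {E, F} is {A, B, C, D, E, F, G}, the whole schema; {E, F} is a candidate key.
Closure of {F, G} is {A, B, C, D, E, F, G}, the whole schema; {F, G} is a candidate key.
These are minimal and exhaustive — every other superkey contains one of them.

{A, G}, {B, F}, {C, G}, {E, F}, {F, G}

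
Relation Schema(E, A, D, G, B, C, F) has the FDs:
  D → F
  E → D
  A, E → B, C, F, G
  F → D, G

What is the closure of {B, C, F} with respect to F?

{B, C, D, F, G}

Start with {B, C, F}.
F → D, G applies; add {D, G} → now {B, C, D, F, G}.
No further FD applies.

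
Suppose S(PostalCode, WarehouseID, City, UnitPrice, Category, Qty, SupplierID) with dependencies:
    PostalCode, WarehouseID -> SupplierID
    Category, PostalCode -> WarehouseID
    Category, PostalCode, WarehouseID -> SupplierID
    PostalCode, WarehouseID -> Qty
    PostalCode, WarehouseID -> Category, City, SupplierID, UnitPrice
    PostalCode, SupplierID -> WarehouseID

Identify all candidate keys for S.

{Category, PostalCode}, {PostalCode, SupplierID}, {PostalCode, WarehouseID}

{PostalCode} never appears on the right of any FD, so every key must include it.
{Category, PostalCode}⁺ = {Category, City, PostalCode, Qty, SupplierID, UnitPrice, WarehouseID} — all of the relation — so {Category, PostalCode} is a candidate key.
{PostalCode, SupplierID}⁺ = {Category, City, PostalCode, Qty, SupplierID, UnitPrice, WarehouseID} — all of the relation — so {PostalCode, SupplierID} is a candidate key.
{PostalCode, WarehouseID}⁺ = {Category, City, PostalCode, Qty, SupplierID, UnitPrice, WarehouseID} — all of the relation — so {PostalCode, WarehouseID} is a candidate key.
No proper subset of any of these is a key, and no other minimal superkey exists.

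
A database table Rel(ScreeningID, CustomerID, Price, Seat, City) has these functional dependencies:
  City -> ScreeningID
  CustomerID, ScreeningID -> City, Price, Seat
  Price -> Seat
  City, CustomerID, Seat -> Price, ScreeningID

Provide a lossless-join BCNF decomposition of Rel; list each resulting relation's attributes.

{City, CustomerID, Price}; {City, ScreeningID}; {Price, Seat}

Candidate keys of the original relation: {City, CustomerID}, {CustomerID, ScreeningID}.
Within {City, CustomerID, Price, ScreeningID, Seat}: {City}⁺ ∩ {City, CustomerID, Price, ScreeningID, Seat} = {City, ScreeningID}, not the whole set, so City -> ScreeningID violates BCNF; decompose into {City, ScreeningID} and {City, CustomerID, Price, Seat}.
{City, ScreeningID} has no BCNF violation.
Within {City, CustomerID, Price, Seat}: {Price}⁺ ∩ {City, CustomerID, Price, Seat} = {Price, Seat}, not the whole set, so Price -> Seat violates BCNF; decompose into {Price, Seat} and {City, CustomerID, Price}.
{Price, Seat} has no BCNF violation.
{City, CustomerID, Price} has no BCNF violation.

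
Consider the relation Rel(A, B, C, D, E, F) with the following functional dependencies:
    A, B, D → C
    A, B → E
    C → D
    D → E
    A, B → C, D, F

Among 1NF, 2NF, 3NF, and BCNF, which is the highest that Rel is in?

Candidate key: {A, B}. Prime attributes: {A, B}.
C → D breaks BCNF: {C}⁺ = {C, D, E}, so {C} is not a superkey.
C → D has non-prime {D} on the right and a non-superkey on the left, so 3NF fails.
No proper subset of a key has a non-prime attribute in its closure, so there is no partial dependency; 2NF holds.

2NF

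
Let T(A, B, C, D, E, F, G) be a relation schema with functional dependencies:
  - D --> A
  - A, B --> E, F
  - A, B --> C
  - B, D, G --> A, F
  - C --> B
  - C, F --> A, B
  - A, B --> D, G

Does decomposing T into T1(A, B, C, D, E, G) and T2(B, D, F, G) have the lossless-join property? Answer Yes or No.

Yes

Common attributes: {B, D, G}; their closure is {A, B, C, D, E, F, G}.
Since T1 ⊆ {A, B, C, D, E, F, G}, the intersection is a superkey of T1; the decomposition is lossless.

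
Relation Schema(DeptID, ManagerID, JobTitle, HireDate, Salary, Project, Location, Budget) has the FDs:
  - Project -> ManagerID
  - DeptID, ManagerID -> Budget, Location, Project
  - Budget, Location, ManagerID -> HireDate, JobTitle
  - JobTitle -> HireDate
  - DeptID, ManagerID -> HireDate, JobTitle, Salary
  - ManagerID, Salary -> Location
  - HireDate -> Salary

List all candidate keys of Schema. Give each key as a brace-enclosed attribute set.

{DeptID, ManagerID}, {DeptID, Project}

No FD produces {DeptID}, so it must be in every candidate key.
Closure of {DeptID, ManagerID} is {Budget, DeptID, HireDate, JobTitle, Location, ManagerID, Project, Salary}, the whole schema; {DeptID, ManagerID} is a candidate key.
Closure of {DeptID, Project} is {Budget, DeptID, HireDate, JobTitle, Location, ManagerID, Project, Salary}, the whole schema; {DeptID, Project} is a candidate key.
No proper subset of any of these is a key, and no other minimal superkey exists.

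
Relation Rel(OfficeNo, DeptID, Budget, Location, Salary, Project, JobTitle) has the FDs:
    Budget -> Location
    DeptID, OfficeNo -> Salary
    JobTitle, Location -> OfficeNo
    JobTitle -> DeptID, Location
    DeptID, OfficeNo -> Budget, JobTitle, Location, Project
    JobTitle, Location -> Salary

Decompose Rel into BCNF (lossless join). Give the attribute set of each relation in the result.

Candidate keys of the original relation: {DeptID, OfficeNo}, {JobTitle}.
Within {Budget, DeptID, JobTitle, Location, OfficeNo, Project, Salary}: {Budget}⁺ ∩ {Budget, DeptID, JobTitle, Location, OfficeNo, Project, Salary} = {Budget, Location}, not the whole set, so Budget -> Location violates BCNF; decompose into {Budget, Location} and {Budget, DeptID, JobTitle, OfficeNo, Project, Salary}.
{Budget, Location}: every determinant is a superkey — BCNF.
{Budget, DeptID, JobTitle, OfficeNo, Project, Salary}: every determinant is a superkey — BCNF.

{Budget, DeptID, JobTitle, OfficeNo, Project, Salary}; {Budget, Location}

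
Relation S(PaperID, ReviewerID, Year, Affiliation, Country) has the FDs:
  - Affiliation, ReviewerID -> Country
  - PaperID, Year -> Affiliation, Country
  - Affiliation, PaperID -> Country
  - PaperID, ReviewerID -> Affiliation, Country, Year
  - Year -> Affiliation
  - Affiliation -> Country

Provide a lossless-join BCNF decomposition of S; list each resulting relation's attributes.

{Affiliation, Country}; {Affiliation, ReviewerID}; {Affiliation, Year}; {PaperID, ReviewerID, Year}

Candidate key of the original relation: {PaperID, ReviewerID}.
{Affiliation, Country, PaperID, ReviewerID, Year}: {Affiliation, ReviewerID} determines {Affiliation, Country, ReviewerID} here but is not a superkey — split on Affiliation, ReviewerID -> Country, giving {Affiliation, Country, ReviewerID} and {Affiliation, PaperID, ReviewerID, Year}.
{Affiliation, Country, ReviewerID}: {Affiliation} determines {Affiliation, Country} here but is not a superkey — split on Affiliation -> Country, giving {Affiliation, Country} and {Affiliation, ReviewerID}.
{Affiliation, Country} has no BCNF violation.
{Affiliation, ReviewerID} has no BCNF violation.
{Affiliation, PaperID, ReviewerID, Year}: {PaperID, Year} determines {Affiliation, PaperID, Year} here but is not a superkey — split on PaperID, Year -> Affiliation, giving {Affiliation, PaperID, Year} and {PaperID, ReviewerID, Year}.
{Affiliation, PaperID, Year}: {Year} determines {Affiliation, Year} here but is not a superkey — split on Year -> Affiliation, giving {Affiliation, Year} and {PaperID, Year}.
{Affiliation, Year} has no BCNF violation.
{PaperID, Year} has no BCNF violation.
{PaperID, ReviewerID, Year} has no BCNF violation.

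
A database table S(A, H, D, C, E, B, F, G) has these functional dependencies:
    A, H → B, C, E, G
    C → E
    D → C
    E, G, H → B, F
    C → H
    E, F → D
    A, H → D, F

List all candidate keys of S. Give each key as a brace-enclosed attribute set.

{A, C}, {A, D}, {A, E, F}, {A, H}

Attributes never on any right-hand side: {A} — every candidate key must contain it.
{A, C} is a candidate key since {A, C}⁺ = {A, B, C, D, E, F, G, H} covers every attribute.
{A, D} is a candidate key since {A, D}⁺ = {A, B, C, D, E, F, G, H} covers every attribute.
{A, H} is a candidate key since {A, H}⁺ = {A, B, C, D, E, F, G, H} covers every attribute.
{A, E, F} is a candidate key since {A, E, F}⁺ = {A, B, C, D, E, F, G, H} covers every attribute.
Any other superkey properly contains one of these, so there are no further candidate keys.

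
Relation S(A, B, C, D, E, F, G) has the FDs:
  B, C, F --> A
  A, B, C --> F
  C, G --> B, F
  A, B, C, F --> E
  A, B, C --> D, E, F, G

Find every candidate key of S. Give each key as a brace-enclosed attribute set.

{A, B, C}, {B, C, F}, {C, G}

Attributes never on any right-hand side: {C} — every candidate key must contain it.
Closure of {C, G} is {A, B, C, D, E, F, G}, the whole schema; {C, G} is a candidate key.
Closure of {A, B, C} is {A, B, C, D, E, F, G}, the whole schema; {A, B, C} is a candidate key.
Closure of {B, C, F} is {A, B, C, D, E, F, G}, the whole schema; {B, C, F} is a candidate key.
No proper subset of any of these is a key, and no other minimal superkey exists.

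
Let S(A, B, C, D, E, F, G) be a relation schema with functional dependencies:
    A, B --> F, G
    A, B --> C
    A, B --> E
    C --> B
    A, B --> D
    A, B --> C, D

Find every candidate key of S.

{A, B}, {A, C}

Attributes never on any right-hand side: {A} — every candidate key must contain it.
Closure of {A, B} is {A, B, C, D, E, F, G}, the whole schema; {A, B} is a candidate key.
Closure of {A, C} is {A, B, C, D, E, F, G}, the whole schema; {A, C} is a candidate key.
No proper subset of any of these is a key, and no other minimal superkey exists.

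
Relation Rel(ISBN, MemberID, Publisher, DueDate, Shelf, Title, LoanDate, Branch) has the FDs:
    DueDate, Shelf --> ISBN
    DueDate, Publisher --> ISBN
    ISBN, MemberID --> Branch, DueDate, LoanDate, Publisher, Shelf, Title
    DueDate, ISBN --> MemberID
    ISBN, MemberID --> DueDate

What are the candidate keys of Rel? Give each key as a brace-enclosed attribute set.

Closure of {DueDate, ISBN} is {Branch, DueDate, ISBN, LoanDate, MemberID, Publisher, Shelf, Title}, the whole schema; {DueDate, ISBN} is a candidate key.
Closure of {DueDate, Publisher} is {Branch, DueDate, ISBN, LoanDate, MemberID, Publisher, Shelf, Title}, the whole schema; {DueDate, Publisher} is a candidate key.
Closure of {DueDate, Shelf} is {Branch, DueDate, ISBN, LoanDate, MemberID, Publisher, Shelf, Title}, the whole schema; {DueDate, Shelf} is a candidate key.
Closure of {ISBN, MemberID} is {Branch, DueDate, ISBN, LoanDate, MemberID, Publisher, Shelf, Title}, the whole schema; {ISBN, MemberID} is a candidate key.
Any other superkey properly contains one of these, so there are no further candidate keys.

{DueDate, ISBN}, {DueDate, Publisher}, {DueDate, Shelf}, {ISBN, MemberID}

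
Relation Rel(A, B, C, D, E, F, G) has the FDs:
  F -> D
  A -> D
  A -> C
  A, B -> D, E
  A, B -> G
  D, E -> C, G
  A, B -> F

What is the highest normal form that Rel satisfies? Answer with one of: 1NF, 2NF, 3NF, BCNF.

Candidate key: {A, B}. Prime attributes: {A, B}.
F -> D breaks BCNF: {F}⁺ = {D, F}, so {F} is not a superkey.
F -> D determines the non-prime attribute {D} from a non-superkey — 3NF is violated.
The proper key subset {A} of {A, B} determines non-prime {C, D}, so the relation is not even in 2NF.

1NF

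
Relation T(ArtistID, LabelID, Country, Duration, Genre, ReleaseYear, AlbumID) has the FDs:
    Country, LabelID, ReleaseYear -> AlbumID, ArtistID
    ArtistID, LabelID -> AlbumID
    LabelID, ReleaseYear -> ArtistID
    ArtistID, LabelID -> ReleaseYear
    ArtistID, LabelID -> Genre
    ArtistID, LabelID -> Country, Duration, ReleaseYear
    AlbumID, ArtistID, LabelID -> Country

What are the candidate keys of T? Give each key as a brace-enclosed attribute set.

{ArtistID, LabelID}, {LabelID, ReleaseYear}

{LabelID} never appears on the right of any FD, so every key must include it.
{ArtistID, LabelID} is a candidate key since {ArtistID, LabelID}⁺ = {AlbumID, ArtistID, Country, Duration, Genre, LabelID, ReleaseYear} covers every attribute.
{LabelID, ReleaseYear} is a candidate key since {LabelID, ReleaseYear}⁺ = {AlbumID, ArtistID, Country, Duration, Genre, LabelID, ReleaseYear} covers every attribute.
No proper subset of any of these is a key, and no other minimal superkey exists.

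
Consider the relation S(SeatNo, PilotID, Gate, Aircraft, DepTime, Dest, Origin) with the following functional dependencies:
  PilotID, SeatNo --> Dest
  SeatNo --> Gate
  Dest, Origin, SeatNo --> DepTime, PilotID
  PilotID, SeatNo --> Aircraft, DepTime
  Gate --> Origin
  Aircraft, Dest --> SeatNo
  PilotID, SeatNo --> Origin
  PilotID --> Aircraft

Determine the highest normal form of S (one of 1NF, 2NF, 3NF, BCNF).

1NF

Candidate keys: {Aircraft, Dest}, {Dest, PilotID}, {Dest, SeatNo}, {PilotID, SeatNo}. Prime attributes: {Aircraft, Dest, PilotID, SeatNo}.
SeatNo --> Gate breaks BCNF: {SeatNo}⁺ = {Gate, Origin, SeatNo}, so {SeatNo} is not a superkey.
Because {Gate} is non-prime and the left side of SeatNo --> Gate is not a superkey, the relation is not in 3NF.
The proper key subset {SeatNo} of {Dest, SeatNo} determines non-prime {Gate, Origin}, so the relation is not even in 2NF.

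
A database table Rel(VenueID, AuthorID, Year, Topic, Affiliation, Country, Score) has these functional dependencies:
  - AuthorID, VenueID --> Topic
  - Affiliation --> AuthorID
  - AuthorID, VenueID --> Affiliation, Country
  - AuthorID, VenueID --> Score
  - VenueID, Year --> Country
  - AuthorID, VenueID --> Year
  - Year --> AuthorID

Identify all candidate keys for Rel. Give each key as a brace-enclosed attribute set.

{Affiliation, VenueID}, {AuthorID, VenueID}, {VenueID, Year}

{VenueID} never appears on the right of any FD, so every key must include it.
{Affiliation, VenueID}⁺ = {Affiliation, AuthorID, Country, Score, Topic, VenueID, Year}, which is every attribute, so {Affiliation, VenueID} is a candidate key.
{AuthorID, VenueID}⁺ = {Affiliation, AuthorID, Country, Score, Topic, VenueID, Year}, which is every attribute, so {AuthorID, VenueID} is a candidate key.
{VenueID, Year}⁺ = {Affiliation, AuthorID, Country, Score, Topic, VenueID, Year}, which is every attribute, so {VenueID, Year} is a candidate key.
Any other superkey properly contains one of these, so there are no further candidate keys.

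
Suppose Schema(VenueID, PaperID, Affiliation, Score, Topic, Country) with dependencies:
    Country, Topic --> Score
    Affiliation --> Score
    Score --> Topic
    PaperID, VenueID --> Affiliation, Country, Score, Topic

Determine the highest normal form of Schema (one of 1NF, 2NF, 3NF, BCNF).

Candidate key: {PaperID, VenueID}. Prime attributes: {PaperID, VenueID}.
Country, Topic --> Score: {Country, Topic}⁺ = {Country, Score, Topic}, which is not all of the attributes, so the left side is not a superkey — BCNF is violated.
Country, Topic --> Score determines the non-prime attribute {Score} from a non-superkey — 3NF is violated.
Checking every proper subset of each key, none determines a non-prime attribute — 2NF is satisfied.

2NF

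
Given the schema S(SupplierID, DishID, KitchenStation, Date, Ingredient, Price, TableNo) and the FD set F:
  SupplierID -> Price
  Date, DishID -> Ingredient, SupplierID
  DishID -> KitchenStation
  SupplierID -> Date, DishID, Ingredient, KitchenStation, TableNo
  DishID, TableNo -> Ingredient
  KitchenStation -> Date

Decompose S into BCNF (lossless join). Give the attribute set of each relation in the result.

{Date, KitchenStation}; {DishID, Ingredient, KitchenStation, Price, SupplierID, TableNo}

Candidate keys of the original relation: {DishID}, {SupplierID}.
In {Date, DishID, Ingredient, KitchenStation, Price, SupplierID, TableNo}, {KitchenStation} is not a superkey ({KitchenStation}⁺ restricted to this set is {Date, KitchenStation}), so split on KitchenStation -> Date into {Date, KitchenStation} and {DishID, Ingredient, KitchenStation, Price, SupplierID, TableNo}.
{Date, KitchenStation} has no BCNF violation.
{DishID, Ingredient, KitchenStation, Price, SupplierID, TableNo} has no BCNF violation.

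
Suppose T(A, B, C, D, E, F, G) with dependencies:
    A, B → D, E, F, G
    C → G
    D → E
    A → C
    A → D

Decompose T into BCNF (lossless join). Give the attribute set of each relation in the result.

{A, B, F}; {A, C, D}; {C, G}; {D, E}

Candidate key of the original relation: {A, B}.
{A, B, C, D, E, F, G}: {C} determines {C, G} here but is not a superkey — split on C → G, giving {C, G} and {A, B, C, D, E, F}.
{C, G} has no BCNF violation.
{A, B, C, D, E, F}: {D} determines {D, E} here but is not a superkey — split on D → E, giving {D, E} and {A, B, C, D, F}.
{D, E} has no BCNF violation.
{A, B, C, D, F}: {A} determines {A, C, D} here but is not a superkey — split on A → C, D, giving {A, C, D} and {A, B, F}.
{A, C, D} has no BCNF violation.
{A, B, F} has no BCNF violation.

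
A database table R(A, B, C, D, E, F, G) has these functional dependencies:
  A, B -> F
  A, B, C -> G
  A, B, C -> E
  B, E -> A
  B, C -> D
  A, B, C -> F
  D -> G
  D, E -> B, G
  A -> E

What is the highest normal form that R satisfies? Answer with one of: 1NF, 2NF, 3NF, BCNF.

1NF

Candidate keys: {A, B, C}, {A, C, D}, {B, C, E}, {C, D, E}. Prime attributes: {A, B, C, D, E}.
A, B -> F breaks BCNF: {A, B}⁺ = {A, B, E, F}, so {A, B} is not a superkey.
Because {F} is non-prime and the left side of A, B -> F is not a superkey, the relation is not in 3NF.
The proper key subset {A, B} of {A, B, C} determines non-prime {F}, so the relation is not even in 2NF.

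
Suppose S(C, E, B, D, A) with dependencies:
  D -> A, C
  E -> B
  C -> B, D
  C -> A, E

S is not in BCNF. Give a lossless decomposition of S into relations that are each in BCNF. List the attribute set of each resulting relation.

{A, C, D, E}; {B, E}

Candidate keys of the original relation: {C}, {D}.
Within {A, B, C, D, E}: {E}⁺ ∩ {A, B, C, D, E} = {B, E}, not the whole set, so E -> B violates BCNF; decompose into {B, E} and {A, C, D, E}.
{B, E}: every determinant is a superkey — BCNF.
{A, C, D, E}: every determinant is a superkey — BCNF.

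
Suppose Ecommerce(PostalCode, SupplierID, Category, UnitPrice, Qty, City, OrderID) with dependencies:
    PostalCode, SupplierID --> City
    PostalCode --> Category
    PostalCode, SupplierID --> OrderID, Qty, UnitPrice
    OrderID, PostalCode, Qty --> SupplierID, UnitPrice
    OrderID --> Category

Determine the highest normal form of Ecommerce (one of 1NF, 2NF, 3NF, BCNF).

Candidate keys: {OrderID, PostalCode, Qty}, {PostalCode, SupplierID}. Prime attributes: {OrderID, PostalCode, Qty, SupplierID}.
PostalCode --> Category breaks BCNF: {PostalCode}⁺ = {Category, PostalCode}, so {PostalCode} is not a superkey.
Because {Category} is non-prime and the left side of PostalCode --> Category is not a superkey, the relation is not in 3NF.
The proper key subset {PostalCode} of {PostalCode, SupplierID} determines non-prime {Category}, so the relation is not even in 2NF.

1NF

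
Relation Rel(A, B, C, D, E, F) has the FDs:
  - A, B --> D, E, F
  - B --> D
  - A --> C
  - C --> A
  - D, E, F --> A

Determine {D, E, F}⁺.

Start with {D, E, F}.
D, E, F --> A applies; add {A} → now {A, D, E, F}.
A --> C applies; add {C} → now {A, C, D, E, F}.
No further FD applies.

{A, C, D, E, F}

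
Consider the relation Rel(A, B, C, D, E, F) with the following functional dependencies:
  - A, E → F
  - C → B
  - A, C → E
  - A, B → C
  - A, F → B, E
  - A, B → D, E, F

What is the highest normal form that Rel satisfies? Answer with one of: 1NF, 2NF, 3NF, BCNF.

Candidate keys: {A, B}, {A, C}, {A, E}, {A, F}. Prime attributes: {A, B, C, E, F}.
For C → B we have {C}⁺ = {B, C}; {C} is not a superkey, so BCNF fails.
Its right-hand attributes {B} are all prime, as are those of every other non-superkey FD — the relation is in 3NF.

3NF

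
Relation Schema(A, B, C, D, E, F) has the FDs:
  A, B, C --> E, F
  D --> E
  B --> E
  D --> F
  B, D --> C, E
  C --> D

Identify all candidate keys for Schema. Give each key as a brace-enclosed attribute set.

No FD produces {A, B}, so they must be in every candidate key.
{A, B, C} is a candidate key since {A, B, C}⁺ = {A, B, C, D, E, F} covers every attribute.
{A, B, D} is a candidate key since {A, B, D}⁺ = {A, B, C, D, E, F} covers every attribute.
Any other superkey properly contains one of these, so there are no further candidate keys.

{A, B, C}, {A, B, D}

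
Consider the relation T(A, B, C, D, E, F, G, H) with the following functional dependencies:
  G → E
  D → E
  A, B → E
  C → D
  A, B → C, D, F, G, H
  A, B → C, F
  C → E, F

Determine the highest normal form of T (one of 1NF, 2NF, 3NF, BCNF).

2NF

Candidate key: {A, B}. Prime attributes: {A, B}.
For G → E we have {G}⁺ = {E, G}; {G} is not a superkey, so BCNF fails.
Because {E} is non-prime and the left side of G → E is not a superkey, the relation is not in 3NF.
Checking every proper subset of each key, none determines a non-prime attribute — 2NF is satisfied.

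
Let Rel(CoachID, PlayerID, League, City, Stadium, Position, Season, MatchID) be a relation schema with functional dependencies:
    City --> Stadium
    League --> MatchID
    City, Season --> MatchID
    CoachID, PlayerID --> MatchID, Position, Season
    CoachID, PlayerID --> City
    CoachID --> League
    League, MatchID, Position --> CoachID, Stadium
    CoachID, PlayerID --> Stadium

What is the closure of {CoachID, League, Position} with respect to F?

Start with {CoachID, League, Position}.
League --> MatchID applies; add {MatchID} → now {CoachID, League, MatchID, Position}.
League, MatchID, Position --> CoachID, Stadium applies; add {Stadium} → now {CoachID, League, MatchID, Position, Stadium}.
No further FD applies.

{CoachID, League, MatchID, Position, Stadium}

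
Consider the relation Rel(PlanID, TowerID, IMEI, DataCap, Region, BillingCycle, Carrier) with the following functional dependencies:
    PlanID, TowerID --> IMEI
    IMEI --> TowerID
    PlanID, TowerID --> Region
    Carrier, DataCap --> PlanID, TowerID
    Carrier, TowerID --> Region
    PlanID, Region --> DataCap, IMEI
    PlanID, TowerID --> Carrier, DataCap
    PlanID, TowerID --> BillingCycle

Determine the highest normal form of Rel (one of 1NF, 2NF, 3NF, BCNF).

Candidate keys: {Carrier, DataCap}, {IMEI, PlanID}, {PlanID, Region}, {PlanID, TowerID}. Prime attributes: {Carrier, DataCap, IMEI, PlanID, Region, TowerID}.
IMEI --> TowerID: {IMEI}⁺ = {IMEI, TowerID}, which is not all of the attributes, so the left side is not a superkey — BCNF is violated.
But every attribute on its right side ({TowerID}) is prime, and the same holds for every other non-superkey FD, so 3NF still holds.

3NF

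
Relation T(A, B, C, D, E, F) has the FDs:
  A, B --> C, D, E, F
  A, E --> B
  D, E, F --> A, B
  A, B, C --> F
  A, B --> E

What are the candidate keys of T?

{A, B}, {A, E}, {D, E, F}

{A, B}⁺ = {A, B, C, D, E, F}, which is every attribute, so {A, B} is a candidate key.
{A, E}⁺ = {A, B, C, D, E, F}, which is every attribute, so {A, E} is a candidate key.
{D, E, F}⁺ = {A, B, C, D, E, F}, which is every attribute, so {D, E, F} is a candidate key.
Any other superkey properly contains one of these, so there are no further candidate keys.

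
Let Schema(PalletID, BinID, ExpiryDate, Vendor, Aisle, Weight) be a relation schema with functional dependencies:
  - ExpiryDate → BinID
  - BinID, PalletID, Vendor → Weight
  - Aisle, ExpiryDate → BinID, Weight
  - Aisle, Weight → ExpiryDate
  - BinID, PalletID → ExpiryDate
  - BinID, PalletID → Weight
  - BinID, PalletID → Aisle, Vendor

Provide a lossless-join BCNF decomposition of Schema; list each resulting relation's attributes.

Candidate keys of the original relation: {Aisle, PalletID, Weight}, {BinID, PalletID}, {ExpiryDate, PalletID}.
Within {Aisle, BinID, ExpiryDate, PalletID, Vendor, Weight}: {ExpiryDate}⁺ ∩ {Aisle, BinID, ExpiryDate, PalletID, Vendor, Weight} = {BinID, ExpiryDate}, not the whole set, so ExpiryDate → BinID violates BCNF; decompose into {BinID, ExpiryDate} and {Aisle, ExpiryDate, PalletID, Vendor, Weight}.
{BinID, ExpiryDate} has no BCNF violation.
Within {Aisle, ExpiryDate, PalletID, Vendor, Weight}: {Aisle, ExpiryDate}⁺ ∩ {Aisle, ExpiryDate, PalletID, Vendor, Weight} = {Aisle, ExpiryDate, Weight}, not the whole set, so Aisle, ExpiryDate → Weight violates BCNF; decompose into {Aisle, ExpiryDate, Weight} and {Aisle, ExpiryDate, PalletID, Vendor}.
{Aisle, ExpiryDate, Weight} has no BCNF violation.
{Aisle, ExpiryDate, PalletID, Vendor} has no BCNF violation.

{Aisle, ExpiryDate, PalletID, Vendor}; {Aisle, ExpiryDate, Weight}; {BinID, ExpiryDate}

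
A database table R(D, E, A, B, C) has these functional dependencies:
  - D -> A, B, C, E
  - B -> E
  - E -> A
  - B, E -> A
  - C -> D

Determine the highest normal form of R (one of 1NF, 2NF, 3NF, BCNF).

Candidate keys: {C}, {D}. Prime attributes: {C, D}.
B -> E: {B}⁺ = {A, B, E}, which is not all of the attributes, so the left side is not a superkey — BCNF is violated.
Because {E} is non-prime and the left side of B -> E is not a superkey, the relation is not in 3NF.
Every candidate key is a single attribute, so no partial dependency is possible; 2NF holds.

2NF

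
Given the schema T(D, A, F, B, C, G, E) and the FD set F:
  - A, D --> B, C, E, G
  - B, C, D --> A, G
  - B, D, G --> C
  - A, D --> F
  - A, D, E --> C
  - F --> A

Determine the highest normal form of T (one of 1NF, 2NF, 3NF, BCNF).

3NF

Candidate keys: {A, D}, {B, C, D}, {B, D, G}, {D, F}. Prime attributes: {A, B, C, D, F, G}.
For F --> A we have {F}⁺ = {A, F}; {F} is not a superkey, so BCNF fails.
But every attribute on its right side ({A}) is prime, and the same holds for every other non-superkey FD, so 3NF still holds.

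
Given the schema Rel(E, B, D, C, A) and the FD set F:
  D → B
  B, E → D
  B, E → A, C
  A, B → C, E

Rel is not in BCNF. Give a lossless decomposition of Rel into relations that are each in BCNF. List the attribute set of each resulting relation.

Candidate keys of the original relation: {A, B}, {A, D}, {B, E}, {D, E}.
In {A, B, C, D, E}, {D} is not a superkey ({D}⁺ restricted to this set is {B, D}), so split on D → B into {B, D} and {A, C, D, E}.
{B, D}: every determinant is a superkey — BCNF.
{A, C, D, E}: every determinant is a superkey — BCNF.

{A, C, D, E}; {B, D}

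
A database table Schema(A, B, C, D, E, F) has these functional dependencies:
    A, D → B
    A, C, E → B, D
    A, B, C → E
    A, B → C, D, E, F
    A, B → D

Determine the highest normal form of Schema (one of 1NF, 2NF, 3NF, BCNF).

BCNF

Candidate keys: {A, B}, {A, C, E}, {A, D}. Prime attributes: {A, B, C, D, E}.
Each dependency's left side is a superkey — BCNF holds.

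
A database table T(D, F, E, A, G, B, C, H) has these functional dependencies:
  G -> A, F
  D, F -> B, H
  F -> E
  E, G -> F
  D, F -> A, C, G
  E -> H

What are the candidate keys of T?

{D, F}, {D, G}

No FD produces {D}, so it must be in every candidate key.
Closure of {D, F} is {A, B, C, D, E, F, G, H}, the whole schema; {D, F} is a candidate key.
Closure of {D, G} is {A, B, C, D, E, F, G, H}, the whole schema; {D, G} is a candidate key.
These are minimal and exhaustive — every other superkey contains one of them.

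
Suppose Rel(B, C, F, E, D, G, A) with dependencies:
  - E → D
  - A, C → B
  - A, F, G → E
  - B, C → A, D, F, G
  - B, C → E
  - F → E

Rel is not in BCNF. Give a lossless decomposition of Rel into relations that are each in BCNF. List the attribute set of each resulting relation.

Candidate keys of the original relation: {A, C}, {B, C}.
{A, B, C, D, E, F, G}: {E} determines {D, E} here but is not a superkey — split on E → D, giving {D, E} and {A, B, C, E, F, G}.
{D, E}: every determinant is a superkey — BCNF.
{A, B, C, E, F, G}: {A, F, G} determines {A, E, F, G} here but is not a superkey — split on A, F, G → E, giving {A, E, F, G} and {A, B, C, F, G}.
{A, E, F, G}: {F} determines {E, F} here but is not a superkey — split on F → E, giving {E, F} and {A, F, G}.
{E, F}: every determinant is a superkey — BCNF.
{A, F, G}: every determinant is a superkey — BCNF.
{A, B, C, F, G}: every determinant is a superkey — BCNF.

{A, B, C, F, G}; {D, E}; {E, F}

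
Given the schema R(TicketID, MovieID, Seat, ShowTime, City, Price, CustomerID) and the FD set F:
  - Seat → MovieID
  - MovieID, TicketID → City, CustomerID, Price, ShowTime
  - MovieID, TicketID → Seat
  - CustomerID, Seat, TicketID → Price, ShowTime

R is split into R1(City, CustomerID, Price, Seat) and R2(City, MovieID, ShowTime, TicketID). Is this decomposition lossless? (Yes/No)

R1 ∩ R2 = {City}; its closure under F is {City}.
Neither R1 nor R2 is contained in that closure, so the decomposition is lossy.

No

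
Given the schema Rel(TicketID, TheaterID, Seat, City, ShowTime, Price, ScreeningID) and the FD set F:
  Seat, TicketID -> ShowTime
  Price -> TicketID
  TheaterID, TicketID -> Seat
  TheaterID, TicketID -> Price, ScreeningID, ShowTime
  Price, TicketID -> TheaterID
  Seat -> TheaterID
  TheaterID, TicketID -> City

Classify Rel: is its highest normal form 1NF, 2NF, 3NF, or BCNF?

Candidate keys: {Price}, {Seat, TicketID}, {TheaterID, TicketID}. Prime attributes: {Price, Seat, TheaterID, TicketID}.
Seat -> TheaterID breaks BCNF: {Seat}⁺ = {Seat, TheaterID}, so {Seat} is not a superkey.
Its right-hand attributes {TheaterID} are all prime, as are those of every other non-superkey FD — the relation is in 3NF.

3NF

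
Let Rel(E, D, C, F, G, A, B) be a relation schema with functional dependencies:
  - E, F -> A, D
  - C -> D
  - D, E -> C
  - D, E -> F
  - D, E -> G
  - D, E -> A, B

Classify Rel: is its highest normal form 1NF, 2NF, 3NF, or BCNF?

Candidate keys: {C, E}, {D, E}, {E, F}. Prime attributes: {C, D, E, F}.
For C -> D we have {C}⁺ = {C, D}; {C} is not a superkey, so BCNF fails.
Its right-hand attributes {D} are all prime, as are those of every other non-superkey FD — the relation is in 3NF.

3NF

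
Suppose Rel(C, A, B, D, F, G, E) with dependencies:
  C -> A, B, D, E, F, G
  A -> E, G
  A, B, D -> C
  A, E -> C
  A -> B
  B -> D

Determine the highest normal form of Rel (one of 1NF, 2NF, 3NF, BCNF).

2NF

Candidate keys: {A}, {C}. Prime attributes: {A, C}.
B -> D breaks BCNF: {B}⁺ = {B, D}, so {B} is not a superkey.
B -> D determines the non-prime attribute {D} from a non-superkey — 3NF is violated.
Every candidate key is a single attribute, so no partial dependency is possible; 2NF holds.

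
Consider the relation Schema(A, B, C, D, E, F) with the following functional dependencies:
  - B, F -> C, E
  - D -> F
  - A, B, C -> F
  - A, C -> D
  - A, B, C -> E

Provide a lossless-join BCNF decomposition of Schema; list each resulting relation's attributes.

{A, B, D}; {B, C, E, F}; {D, F}

Candidate keys of the original relation: {A, B, C}, {A, B, D}, {A, B, F}.
{A, B, C, D, E, F}: {B, F} determines {B, C, E, F} here but is not a superkey — split on B, F -> C, E, giving {B, C, E, F} and {A, B, D, F}.
{B, C, E, F} has no BCNF violation.
{A, B, D, F}: {D} determines {D, F} here but is not a superkey — split on D -> F, giving {D, F} and {A, B, D}.
{D, F} has no BCNF violation.
{A, B, D} has no BCNF violation.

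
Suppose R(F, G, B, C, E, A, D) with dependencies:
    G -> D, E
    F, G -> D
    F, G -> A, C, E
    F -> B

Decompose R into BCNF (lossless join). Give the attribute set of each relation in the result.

Candidate key of the original relation: {F, G}.
In {A, B, C, D, E, F, G}, {G} is not a superkey ({G}⁺ restricted to this set is {D, E, G}), so split on G -> D, E into {D, E, G} and {A, B, C, F, G}.
{D, E, G} has no BCNF violation.
In {A, B, C, F, G}, {F} is not a superkey ({F}⁺ restricted to this set is {B, F}), so split on F -> B into {B, F} and {A, C, F, G}.
{B, F} has no BCNF violation.
{A, C, F, G} has no BCNF violation.

{A, C, F, G}; {B, F}; {D, E, G}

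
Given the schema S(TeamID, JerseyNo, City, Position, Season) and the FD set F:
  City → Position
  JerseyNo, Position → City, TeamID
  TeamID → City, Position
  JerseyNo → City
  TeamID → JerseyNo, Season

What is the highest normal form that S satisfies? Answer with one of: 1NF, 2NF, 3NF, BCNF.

Candidate keys: {JerseyNo}, {TeamID}. Prime attributes: {JerseyNo, TeamID}.
City → Position: {City}⁺ = {City, Position}, which is not all of the attributes, so the left side is not a superkey — BCNF is violated.
City → Position determines the non-prime attribute {Position} from a non-superkey — 3NF is violated.
All keys have size 1, which rules out partial dependencies — 2NF is satisfied.

2NF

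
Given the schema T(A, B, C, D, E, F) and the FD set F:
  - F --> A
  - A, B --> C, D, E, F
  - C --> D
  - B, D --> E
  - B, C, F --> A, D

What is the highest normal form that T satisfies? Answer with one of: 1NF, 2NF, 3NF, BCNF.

Candidate keys: {A, B}, {B, F}. Prime attributes: {A, B, F}.
F --> A breaks BCNF: {F}⁺ = {A, F}, so {F} is not a superkey.
C --> D determines the non-prime attribute {D} from a non-superkey — 3NF is violated.
No non-prime attribute depends on a proper subset of any candidate key, so 2NF holds.

2NF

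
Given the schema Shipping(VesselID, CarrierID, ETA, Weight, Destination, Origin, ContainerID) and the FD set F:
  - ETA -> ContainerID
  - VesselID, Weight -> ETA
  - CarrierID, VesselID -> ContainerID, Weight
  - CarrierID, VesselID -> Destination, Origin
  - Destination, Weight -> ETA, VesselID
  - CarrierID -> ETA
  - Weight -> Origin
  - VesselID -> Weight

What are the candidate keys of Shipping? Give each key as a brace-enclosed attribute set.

{CarrierID, Destination, Weight}, {CarrierID, VesselID}

Attributes never on any right-hand side: {CarrierID} — every candidate key must contain it.
{CarrierID, VesselID}⁺ = {CarrierID, ContainerID, Destination, ETA, Origin, VesselID, Weight}, which is every attribute, so {CarrierID, VesselID} is a candidate key.
{CarrierID, Destination, Weight}⁺ = {CarrierID, ContainerID, Destination, ETA, Origin, VesselID, Weight}, which is every attribute, so {CarrierID, Destination, Weight} is a candidate key.
These are minimal and exhaustive — every other superkey contains one of them.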